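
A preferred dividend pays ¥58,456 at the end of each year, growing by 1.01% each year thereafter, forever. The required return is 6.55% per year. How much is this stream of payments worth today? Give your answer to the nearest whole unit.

Periodic rate r = 0.0655 per year.
Growing perpetuity (Gordon): PV = PMT₁ / (r − g) = 58,456 / (r − 0.0101) = ¥1,055,162.

¥1,055,162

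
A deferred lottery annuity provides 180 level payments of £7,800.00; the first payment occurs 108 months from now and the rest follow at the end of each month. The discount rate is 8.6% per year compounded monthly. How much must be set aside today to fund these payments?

Ordinary annuity of 180 payments, first payment at period 108.
Periodic rate r = 0.086/12 per month; n is counted in months.
The ordinary-annuity PV formula values the stream one period before the first payment (period 107); discount that back 107 periods:
PV₀ = 7,800 × [1 − (1+r)^−180] / r × (1+r)^−107 = £366,731.38

£366,731.38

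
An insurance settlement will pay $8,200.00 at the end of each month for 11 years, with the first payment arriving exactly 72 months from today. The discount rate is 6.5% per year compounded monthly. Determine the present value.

$525,973.20

Ordinary annuity of 132 payments, first payment at period 72.
Periodic rate r = 0.065/12 per month; n is counted in months.
The ordinary-annuity PV formula values the stream one period before the first payment (period 71); discount that back 71 periods:
PV₀ = 8,200 × [1 − (1+r)^−132] / r × (1+r)^−71 = $525,973.20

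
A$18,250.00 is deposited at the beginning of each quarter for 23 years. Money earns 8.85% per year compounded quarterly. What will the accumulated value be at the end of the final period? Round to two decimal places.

A$5,470,135.47

This is an annuity due: 92 deposits of A$18,250.00 at the beginning of each quarter.
Periodic rate r = 0.0885/4 per quarter; n is counted in quarters.
FV = PMT × [((1+r)^n − 1)/r] × (1+r) = 18,250 × [(1+r)^92 − 1] / r × (1+r) = A$5,470,135.47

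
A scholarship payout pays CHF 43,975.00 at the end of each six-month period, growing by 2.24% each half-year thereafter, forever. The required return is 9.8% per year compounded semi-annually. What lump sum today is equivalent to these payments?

CHF 1,653,195.49

Periodic rate r = 0.098/2 per half-year.
Growing perpetuity (Gordon): PV = PMT₁ / (r − g) = 43,975 / (r − 0.0224) = CHF 1,653,195.49.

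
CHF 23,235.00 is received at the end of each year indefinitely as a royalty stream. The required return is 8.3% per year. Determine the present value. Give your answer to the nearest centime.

Periodic rate r = 0.083 per year.
Level perpetuity: PV = PMT / r = 23,235 / (0.083) = CHF 279,939.76.

CHF 279,939.76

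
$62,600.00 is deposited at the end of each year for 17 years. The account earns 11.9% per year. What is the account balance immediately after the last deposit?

This is an ordinary annuity: 17 deposits of $62,600.00 at the end of each year.
Periodic rate r = 0.119 per year.
FV = PMT × [((1+r)^n − 1)/r] = 62,600 × [(1+r)^17 − 1] / r = $3,031,399.89

$3,031,399.89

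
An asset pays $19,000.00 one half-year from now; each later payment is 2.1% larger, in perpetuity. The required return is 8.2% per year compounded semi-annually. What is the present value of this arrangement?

Periodic rate r = 0.082/2 per half-year.
Growing perpetuity (Gordon): PV = PMT₁ / (r − g) = 19,000 / (r − 0.021) = $950,000.00.

$950,000.00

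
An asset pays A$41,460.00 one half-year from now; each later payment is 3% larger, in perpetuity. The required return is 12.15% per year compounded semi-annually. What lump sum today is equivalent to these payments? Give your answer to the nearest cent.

Periodic rate r = 0.1215/2 per half-year.
Growing perpetuity (Gordon): PV = PMT₁ / (r − g) = 41,460 / (r − 0.03) = A$1,348,292.68.

A$1,348,292.68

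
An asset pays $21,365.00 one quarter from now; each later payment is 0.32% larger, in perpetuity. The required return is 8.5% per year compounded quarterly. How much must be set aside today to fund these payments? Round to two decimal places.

Periodic rate r = 0.085/4 per quarter.
Growing perpetuity (Gordon): PV = PMT₁ / (r − g) = 21,365 / (r − 0.0032) = $1,183,656.51.

$1,183,656.51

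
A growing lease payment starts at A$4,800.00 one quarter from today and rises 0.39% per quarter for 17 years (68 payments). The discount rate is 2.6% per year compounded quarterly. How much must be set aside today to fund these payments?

Periodic rate r = 0.026/4 per quarter; n is counted in quarters.
Growing ordinary annuity: PV = PMT₁ × [1 − ((1+g)/(1+r))^n] / (r − g) = 4,800 × [1 − ((1+0.0039)/(1+r))^68] / (r − 0.0039) = A$297,758.74.

A$297,758.74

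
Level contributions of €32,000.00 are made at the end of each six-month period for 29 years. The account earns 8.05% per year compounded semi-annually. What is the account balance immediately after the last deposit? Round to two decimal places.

This is an ordinary annuity: 58 deposits of €32,000.00 at the end of each six-month period.
Periodic rate r = 0.0805/2 per half-year; n is counted in half-years.
FV = PMT × [((1+r)^n − 1)/r] = 32,000 × [(1+r)^58 − 1] / r = €7,045,980.84

€7,045,980.84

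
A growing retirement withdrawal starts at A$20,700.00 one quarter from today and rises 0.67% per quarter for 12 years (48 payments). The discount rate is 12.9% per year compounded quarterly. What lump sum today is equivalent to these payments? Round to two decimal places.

A$566,895.27

Periodic rate r = 0.129/4 per quarter; n is counted in quarters.
Growing ordinary annuity: PV = PMT₁ × [1 − ((1+g)/(1+r))^n] / (r − g) = 20,700 × [1 − ((1+0.0067)/(1+r))^48] / (r − 0.0067) = A$566,895.27.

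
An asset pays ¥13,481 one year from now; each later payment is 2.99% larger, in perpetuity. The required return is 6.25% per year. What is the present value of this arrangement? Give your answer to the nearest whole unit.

Periodic rate r = 0.0625 per year.
Growing perpetuity (Gordon): PV = PMT₁ / (r − g) = 13,481 / (r − 0.0299) = ¥413,528.

¥413,528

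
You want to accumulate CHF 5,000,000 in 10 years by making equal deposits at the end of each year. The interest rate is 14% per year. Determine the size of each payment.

Level ordinary annuity; solve FV = PMT × [((1+r)^n − 1)/r] for PMT.
Periodic rate r = 0.14 per year.
With n = 10: PMT = 5,000,000 / ([((1+r)^n − 1)/r]) = CHF 258,567.70

CHF 258,567.70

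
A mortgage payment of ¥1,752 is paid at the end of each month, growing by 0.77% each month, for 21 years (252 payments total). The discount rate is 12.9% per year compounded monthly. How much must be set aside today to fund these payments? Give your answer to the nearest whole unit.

Periodic rate r = 0.129/12 per month; n is counted in months.
Growing ordinary annuity: PV = PMT₁ × [1 − ((1+g)/(1+r))^n] / (r − g) = 1,752 × [1 − ((1+0.0077)/(1+r))^252] / (r − 0.0077) = ¥306,209.

¥306,209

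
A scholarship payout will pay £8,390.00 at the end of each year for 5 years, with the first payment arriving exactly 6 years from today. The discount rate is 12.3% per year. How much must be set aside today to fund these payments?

Ordinary annuity of 5 payments, first payment at period 6.
Periodic rate r = 0.123 per year.
The ordinary-annuity PV formula values the stream one period before the first payment (period 5); discount that back 5 periods:
PV₀ = 8,390 × [1 − (1+r)^−5] / r × (1+r)^−5 = £16,808.20

£16,808.20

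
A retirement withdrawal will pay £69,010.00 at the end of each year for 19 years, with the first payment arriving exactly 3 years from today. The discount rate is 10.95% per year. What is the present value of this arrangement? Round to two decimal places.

Ordinary annuity of 19 payments, first payment at period 3.
Periodic rate r = 0.1095 per year.
The ordinary-annuity PV formula values the stream one period before the first payment (period 2); discount that back 2 periods:
PV₀ = 69,010 × [1 − (1+r)^−19] / r × (1+r)^−2 = £440,875.95

£440,875.95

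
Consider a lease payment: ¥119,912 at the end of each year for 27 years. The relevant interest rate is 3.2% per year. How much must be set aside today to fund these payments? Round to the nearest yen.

This is an ordinary annuity: 27 payments of ¥119,912 at the end of each year.
Periodic rate r = 0.032 per year.
PV = PMT × [(1 − (1+r)^−n)/r] = 119,912 × [1 − (1+r)^−27] / r = ¥2,146,362

¥2,146,362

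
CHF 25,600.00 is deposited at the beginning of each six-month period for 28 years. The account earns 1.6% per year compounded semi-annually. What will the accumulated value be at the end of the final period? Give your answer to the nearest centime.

This is an annuity due: 56 deposits of CHF 25,600.00 at the beginning of each six-month period.
Periodic rate r = 0.016/2 per half-year; n is counted in half-years.
FV = PMT × [((1+r)^n − 1)/r] × (1+r) = 25,600 × [(1+r)^56 − 1] / r × (1+r) = CHF 1,814,049.22

CHF 1,814,049.22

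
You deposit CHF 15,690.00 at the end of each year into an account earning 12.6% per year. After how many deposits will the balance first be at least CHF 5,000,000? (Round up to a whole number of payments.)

Periodic rate r = 0.126 per year.
Ordinary annuity FV: 5,000,000 = 15,690 × [((1+r)^n − 1)/r].
(1+r)^n = 1 + 5,000,000 × r / 15,690, so n = ln(1 + 5,000,000·r/15,690) / ln(1+r) = 31.32.
Round up to a whole number of payments: n = 32.

32 payments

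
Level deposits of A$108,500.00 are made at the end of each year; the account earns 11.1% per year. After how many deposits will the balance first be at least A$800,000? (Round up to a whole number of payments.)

Periodic rate r = 0.111 per year.
Ordinary annuity FV: 800,000 = 108,500 × [((1+r)^n − 1)/r].
(1+r)^n = 1 + 800,000 × r / 108,500, so n = ln(1 + 800,000·r/108,500) / ln(1+r) = 5.68.
Round up to a whole number of payments: n = 6.

6 payments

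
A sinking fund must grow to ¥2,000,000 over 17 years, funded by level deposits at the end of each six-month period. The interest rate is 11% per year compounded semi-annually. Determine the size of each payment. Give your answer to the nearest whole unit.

¥21,259

Level ordinary annuity; solve FV = PMT × [((1+r)^n − 1)/r] for PMT.
Periodic rate r = 0.11/2 per half-year; n is counted in half-years.
With n = 34: PMT = 2,000,000 / ([((1+r)^n − 1)/r]) = ¥21,259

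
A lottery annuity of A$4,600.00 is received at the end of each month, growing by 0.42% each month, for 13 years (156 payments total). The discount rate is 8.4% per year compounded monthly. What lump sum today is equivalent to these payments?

A$578,821.31

Periodic rate r = 0.084/12 per month; n is counted in months.
Growing ordinary annuity: PV = PMT₁ × [1 − ((1+g)/(1+r))^n] / (r − g) = 4,600 × [1 − ((1+0.0042)/(1+r))^156] / (r − 0.0042) = A$578,821.31.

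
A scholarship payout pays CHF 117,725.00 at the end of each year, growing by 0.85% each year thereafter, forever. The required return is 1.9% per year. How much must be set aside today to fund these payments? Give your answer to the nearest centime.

Periodic rate r = 0.019 per year.
Growing perpetuity (Gordon): PV = PMT₁ / (r − g) = 117,725 / (r − 0.0085) = CHF 11,211,904.76.

CHF 11,211,904.76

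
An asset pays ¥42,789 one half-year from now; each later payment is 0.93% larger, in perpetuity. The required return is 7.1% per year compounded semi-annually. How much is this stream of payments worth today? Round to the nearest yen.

Periodic rate r = 0.071/2 per half-year.
Growing perpetuity (Gordon): PV = PMT₁ / (r − g) = 42,789 / (r − 0.0093) = ¥1,633,168.

¥1,633,168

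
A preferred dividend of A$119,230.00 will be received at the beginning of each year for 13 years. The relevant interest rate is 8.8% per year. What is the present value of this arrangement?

A$981,673.18

This is an annuity due: 13 payments of A$119,230.00 at the beginning of each year.
Periodic rate r = 0.088 per year.
PV = PMT × [(1 − (1+r)^−n)/r] × (1+r) = 119,230 × [1 − (1+r)^−13] / r × (1+r) = A$981,673.18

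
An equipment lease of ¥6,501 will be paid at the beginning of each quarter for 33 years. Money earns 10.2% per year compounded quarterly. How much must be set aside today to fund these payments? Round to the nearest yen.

¥252,026

This is an annuity due: 132 payments of ¥6,501 at the beginning of each quarter.
Periodic rate r = 0.102/4 per quarter; n is counted in quarters.
PV = PMT × [(1 − (1+r)^−n)/r] × (1+r) = 6,501 × [1 − (1+r)^−132] / r × (1+r) = ¥252,026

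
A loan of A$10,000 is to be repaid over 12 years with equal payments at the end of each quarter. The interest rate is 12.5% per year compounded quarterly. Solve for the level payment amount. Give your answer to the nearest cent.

Level ordinary annuity; solve PV = PMT × [(1 − (1+r)^−n)/r] for PMT.
Periodic rate r = 0.125/4 per quarter; n is counted in quarters.
With n = 48: PMT = 10,000 / ([(1 − (1+r)^−n)/r]) = A$404.96

A$404.96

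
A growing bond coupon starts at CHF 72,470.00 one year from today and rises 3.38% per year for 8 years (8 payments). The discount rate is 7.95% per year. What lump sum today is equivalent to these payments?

CHF 463,879.49

Periodic rate r = 0.0795 per year.
Growing ordinary annuity: PV = PMT₁ × [1 − ((1+g)/(1+r))^n] / (r − g) = 72,470 × [1 − ((1+0.0338)/(1+r))^8] / (r − 0.0338) = CHF 463,879.49.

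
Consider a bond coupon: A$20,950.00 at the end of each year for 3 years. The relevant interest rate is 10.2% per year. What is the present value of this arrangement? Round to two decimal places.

This is an ordinary annuity: 3 payments of A$20,950.00 at the end of each year.
Periodic rate r = 0.102 per year.
PV = PMT × [(1 − (1+r)^−n)/r] = 20,950 × [1 − (1+r)^−3] / r = A$51,916.65

A$51,916.65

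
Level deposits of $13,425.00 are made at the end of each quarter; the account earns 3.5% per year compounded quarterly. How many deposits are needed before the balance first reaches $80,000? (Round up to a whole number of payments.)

Periodic rate r = 0.035/4 per quarter; n is counted in quarters.
Ordinary annuity FV: 80,000 = 13,425 × [((1+r)^n − 1)/r].
(1+r)^n = 1 + 80,000 × r / 13,425, so n = ln(1 + 80,000·r/13,425) / ln(1+r) = 5.83.
Round up to a whole number of payments: n = 6.

6 payments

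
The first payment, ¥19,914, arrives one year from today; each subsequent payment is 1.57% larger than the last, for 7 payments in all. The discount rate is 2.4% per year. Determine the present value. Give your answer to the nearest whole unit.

Periodic rate r = 0.024 per year.
Growing ordinary annuity: PV = PMT₁ × [1 − ((1+g)/(1+r))^n] / (r − g) = 19,914 × [1 − ((1+0.0157)/(1+r))^7] / (r − 0.0157) = ¥132,865.

¥132,865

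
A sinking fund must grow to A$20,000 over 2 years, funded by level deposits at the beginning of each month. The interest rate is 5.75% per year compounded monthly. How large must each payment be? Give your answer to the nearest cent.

A$784.57

Level annuity due; solve FV = PMT × [((1+r)^n − 1)/r] × (1+r) for PMT.
Periodic rate r = 0.0575/12 per month; n is counted in months.
With n = 24: PMT = 20,000 / ([((1+r)^n − 1)/r] × (1+r)) = A$784.57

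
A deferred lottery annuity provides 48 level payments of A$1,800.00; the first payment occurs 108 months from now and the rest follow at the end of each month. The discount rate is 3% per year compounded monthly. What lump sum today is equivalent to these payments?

Ordinary annuity of 48 payments, first payment at period 108.
Periodic rate r = 0.03/12 per month; n is counted in months.
The ordinary-annuity PV formula values the stream one period before the first payment (period 107); discount that back 107 periods:
PV₀ = 1,800 × [1 − (1+r)^−48] / r × (1+r)^−107 = A$62,255.45

A$62,255.45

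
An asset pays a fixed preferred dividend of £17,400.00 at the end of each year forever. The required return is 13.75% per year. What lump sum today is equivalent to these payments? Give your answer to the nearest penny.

£126,545.45

Periodic rate r = 0.1375 per year.
Level perpetuity: PV = PMT / r = 17,400 / (0.1375) = £126,545.45.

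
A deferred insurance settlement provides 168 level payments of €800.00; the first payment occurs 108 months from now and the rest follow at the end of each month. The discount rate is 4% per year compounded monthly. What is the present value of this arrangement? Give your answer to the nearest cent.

€71,990.75

Ordinary annuity of 168 payments, first payment at period 108.
Periodic rate r = 0.04/12 per month; n is counted in months.
The ordinary-annuity PV formula values the stream one period before the first payment (period 107); discount that back 107 periods:
PV₀ = 800 × [1 − (1+r)^−168] / r × (1+r)^−107 = €71,990.75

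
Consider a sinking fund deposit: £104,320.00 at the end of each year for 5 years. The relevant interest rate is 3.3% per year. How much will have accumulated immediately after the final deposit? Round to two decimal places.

This is an ordinary annuity: 5 deposits of £104,320.00 at the end of each year.
Periodic rate r = 0.033 per year.
FV = PMT × [((1+r)^n − 1)/r] = 104,320 × [(1+r)^5 − 1] / r = £557,180.51

£557,180.51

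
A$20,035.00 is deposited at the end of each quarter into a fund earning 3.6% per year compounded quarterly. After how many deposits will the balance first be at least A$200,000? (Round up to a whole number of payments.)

Periodic rate r = 0.036/4 per quarter; n is counted in quarters.
Ordinary annuity FV: 200,000 = 20,035 × [((1+r)^n − 1)/r].
(1+r)^n = 1 + 200,000 × r / 20,035, so n = ln(1 + 200,000·r/20,035) / ln(1+r) = 9.60.
Round up to a whole number of payments: n = 10.

10 payments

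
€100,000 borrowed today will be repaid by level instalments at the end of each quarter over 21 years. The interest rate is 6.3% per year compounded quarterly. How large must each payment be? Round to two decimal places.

€2,154.86

Level ordinary annuity; solve PV = PMT × [(1 − (1+r)^−n)/r] for PMT.
Periodic rate r = 0.063/4 per quarter; n is counted in quarters.
With n = 84: PMT = 100,000 / ([(1 − (1+r)^−n)/r]) = €2,154.86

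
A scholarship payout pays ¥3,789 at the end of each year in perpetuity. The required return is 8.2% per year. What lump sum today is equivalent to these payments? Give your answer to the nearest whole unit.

¥46,207

Periodic rate r = 0.082 per year.
Level perpetuity: PV = PMT / r = 3,789 / (0.082) = ¥46,207.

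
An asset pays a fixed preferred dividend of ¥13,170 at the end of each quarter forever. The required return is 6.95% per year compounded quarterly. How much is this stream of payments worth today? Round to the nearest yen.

¥757,986

Periodic rate r = 0.0695/4 per quarter.
Level perpetuity: PV = PMT / r = 13,170 / (0.0695/4) = ¥757,986.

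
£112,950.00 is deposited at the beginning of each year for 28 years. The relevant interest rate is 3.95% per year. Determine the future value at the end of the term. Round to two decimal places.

£5,821,819.46

This is an annuity due: 28 deposits of £112,950.00 at the beginning of each year.
Periodic rate r = 0.0395 per year.
FV = PMT × [((1+r)^n − 1)/r] × (1+r) = 112,950 × [(1+r)^28 − 1] / r × (1+r) = £5,821,819.46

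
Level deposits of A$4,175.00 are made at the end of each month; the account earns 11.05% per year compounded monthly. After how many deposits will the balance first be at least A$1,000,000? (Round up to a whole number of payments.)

Periodic rate r = 0.1105/12 per month; n is counted in months.
Ordinary annuity FV: 1,000,000 = 4,175 × [((1+r)^n − 1)/r].
(1+r)^n = 1 + 1,000,000 × r / 4,175, so n = ln(1 + 1,000,000·r/4,175) / ln(1+r) = 127.09.
Round up to a whole number of payments: n = 128.

128 payments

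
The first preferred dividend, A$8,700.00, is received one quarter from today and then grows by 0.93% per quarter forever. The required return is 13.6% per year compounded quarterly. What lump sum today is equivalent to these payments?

A$352,226.72

Periodic rate r = 0.136/4 per quarter.
Growing perpetuity (Gordon): PV = PMT₁ / (r − g) = 8,700 / (r − 0.0093) = A$352,226.72.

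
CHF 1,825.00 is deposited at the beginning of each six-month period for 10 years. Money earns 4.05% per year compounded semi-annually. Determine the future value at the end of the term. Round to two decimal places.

CHF 45,353.43

This is an annuity due: 20 deposits of CHF 1,825.00 at the beginning of each six-month period.
Periodic rate r = 0.0405/2 per half-year; n is counted in half-years.
FV = PMT × [((1+r)^n − 1)/r] × (1+r) = 1,825 × [(1+r)^20 − 1] / r × (1+r) = CHF 45,353.43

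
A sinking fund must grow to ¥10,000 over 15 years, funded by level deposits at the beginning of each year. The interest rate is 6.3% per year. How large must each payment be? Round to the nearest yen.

Level annuity due; solve FV = PMT × [((1+r)^n − 1)/r] × (1+r) for PMT.
Periodic rate r = 0.063 per year.
With n = 15: PMT = 10,000 / ([((1+r)^n − 1)/r] × (1+r)) = ¥395

¥395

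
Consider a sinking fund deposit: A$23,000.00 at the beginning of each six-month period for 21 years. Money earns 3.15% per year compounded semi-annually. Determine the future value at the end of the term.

A$1,376,122.69

This is an annuity due: 42 deposits of A$23,000.00 at the beginning of each six-month period.
Periodic rate r = 0.0315/2 per half-year; n is counted in half-years.
FV = PMT × [((1+r)^n − 1)/r] × (1+r) = 23,000 × [(1+r)^42 − 1] / r × (1+r) = A$1,376,122.69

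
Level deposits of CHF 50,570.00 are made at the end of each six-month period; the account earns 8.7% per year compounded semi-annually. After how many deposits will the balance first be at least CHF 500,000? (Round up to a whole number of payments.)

Periodic rate r = 0.087/2 per half-year; n is counted in half-years.
Ordinary annuity FV: 500,000 = 50,570 × [((1+r)^n − 1)/r].
(1+r)^n = 1 + 500,000 × r / 50,570, so n = ln(1 + 500,000·r/50,570) / ln(1+r) = 8.40.
Round up to a whole number of payments: n = 9.

9 payments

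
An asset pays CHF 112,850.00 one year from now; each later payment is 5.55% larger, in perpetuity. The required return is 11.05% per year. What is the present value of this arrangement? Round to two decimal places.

Periodic rate r = 0.1105 per year.
Growing perpetuity (Gordon): PV = PMT₁ / (r − g) = 112,850 / (r − 0.0555) = CHF 2,051,818.18.

CHF 2,051,818.18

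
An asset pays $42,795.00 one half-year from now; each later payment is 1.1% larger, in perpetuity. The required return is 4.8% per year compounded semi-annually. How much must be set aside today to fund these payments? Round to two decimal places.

$3,291,923.08

Periodic rate r = 0.048/2 per half-year.
Growing perpetuity (Gordon): PV = PMT₁ / (r − g) = 42,795 / (r − 0.011) = $3,291,923.08.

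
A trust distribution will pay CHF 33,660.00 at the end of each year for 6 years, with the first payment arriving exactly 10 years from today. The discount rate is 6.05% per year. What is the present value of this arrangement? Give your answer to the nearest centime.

CHF 97,401.35

Ordinary annuity of 6 payments, first payment at period 10.
Periodic rate r = 0.0605 per year.
The ordinary-annuity PV formula values the stream one period before the first payment (period 9); discount that back 9 periods:
PV₀ = 33,660 × [1 − (1+r)^−6] / r × (1+r)^−9 = CHF 97,401.35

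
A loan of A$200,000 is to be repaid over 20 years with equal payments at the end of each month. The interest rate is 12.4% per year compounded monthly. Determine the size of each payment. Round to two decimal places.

A$2,258.20

Level ordinary annuity; solve PV = PMT × [(1 − (1+r)^−n)/r] for PMT.
Periodic rate r = 0.124/12 per month; n is counted in months.
With n = 240: PMT = 200,000 / ([(1 − (1+r)^−n)/r]) = A$2,258.20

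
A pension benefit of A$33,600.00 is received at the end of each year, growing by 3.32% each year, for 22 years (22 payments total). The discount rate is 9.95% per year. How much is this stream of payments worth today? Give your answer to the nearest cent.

A$377,788.03

Periodic rate r = 0.0995 per year.
Growing ordinary annuity: PV = PMT₁ × [1 − ((1+g)/(1+r))^n] / (r − g) = 33,600 × [1 − ((1+0.0332)/(1+r))^22] / (r − 0.0332) = A$377,788.03.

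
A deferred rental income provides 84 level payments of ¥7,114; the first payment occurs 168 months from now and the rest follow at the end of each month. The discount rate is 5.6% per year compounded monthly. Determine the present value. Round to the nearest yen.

¥226,751

Ordinary annuity of 84 payments, first payment at period 168.
Periodic rate r = 0.056/12 per month; n is counted in months.
The ordinary-annuity PV formula values the stream one period before the first payment (period 167); discount that back 167 periods:
PV₀ = 7,114 × [1 − (1+r)^−84] / r × (1+r)^−167 = ¥226,751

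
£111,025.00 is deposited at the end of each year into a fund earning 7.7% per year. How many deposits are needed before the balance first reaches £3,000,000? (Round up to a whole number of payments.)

Periodic rate r = 0.077 per year.
Ordinary annuity FV: 3,000,000 = 111,025 × [((1+r)^n − 1)/r].
(1+r)^n = 1 + 3,000,000 × r / 111,025, so n = ln(1 + 3,000,000·r/111,025) / ln(1+r) = 15.17.
Round up to a whole number of payments: n = 16.

16 payments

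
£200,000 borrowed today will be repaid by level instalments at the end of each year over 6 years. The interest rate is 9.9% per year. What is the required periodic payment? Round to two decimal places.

£45,786.98

Level ordinary annuity; solve PV = PMT × [(1 − (1+r)^−n)/r] for PMT.
Periodic rate r = 0.099 per year.
With n = 6: PMT = 200,000 / ([(1 − (1+r)^−n)/r]) = £45,786.98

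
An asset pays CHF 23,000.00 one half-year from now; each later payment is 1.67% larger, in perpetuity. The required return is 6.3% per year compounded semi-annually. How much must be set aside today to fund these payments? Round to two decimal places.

Periodic rate r = 0.063/2 per half-year.
Growing perpetuity (Gordon): PV = PMT₁ / (r − g) = 23,000 / (r − 0.0167) = CHF 1,554,054.05.

CHF 1,554,054.05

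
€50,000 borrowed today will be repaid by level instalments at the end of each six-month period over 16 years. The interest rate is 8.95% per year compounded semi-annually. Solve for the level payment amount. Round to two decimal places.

€2,969.00

Level ordinary annuity; solve PV = PMT × [(1 − (1+r)^−n)/r] for PMT.
Periodic rate r = 0.0895/2 per half-year; n is counted in half-years.
With n = 32: PMT = 50,000 / ([(1 − (1+r)^−n)/r]) = €2,969.00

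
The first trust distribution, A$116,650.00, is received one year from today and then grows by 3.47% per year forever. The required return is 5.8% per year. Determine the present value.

Periodic rate r = 0.058 per year.
Growing perpetuity (Gordon): PV = PMT₁ / (r − g) = 116,650 / (r − 0.0347) = A$5,006,437.77.

A$5,006,437.77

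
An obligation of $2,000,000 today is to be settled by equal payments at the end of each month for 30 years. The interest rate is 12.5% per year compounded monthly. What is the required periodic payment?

Level ordinary annuity; solve PV = PMT × [(1 − (1+r)^−n)/r] for PMT.
Periodic rate r = 0.125/12 per month; n is counted in months.
With n = 360: PMT = 2,000,000 / ([(1 − (1+r)^−n)/r]) = $21,345.16

$21,345.16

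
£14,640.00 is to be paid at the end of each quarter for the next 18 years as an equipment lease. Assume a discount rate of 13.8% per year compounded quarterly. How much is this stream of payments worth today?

£387,439.33

This is an ordinary annuity: 72 payments of £14,640.00 at the end of each quarter.
Periodic rate r = 0.138/4 per quarter; n is counted in quarters.
PV = PMT × [(1 − (1+r)^−n)/r] = 14,640 × [1 − (1+r)^−72] / r = £387,439.33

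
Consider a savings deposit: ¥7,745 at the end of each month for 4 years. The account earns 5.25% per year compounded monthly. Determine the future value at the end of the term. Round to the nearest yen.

¥412,677

This is an ordinary annuity: 48 deposits of ¥7,745 at the end of each month.
Periodic rate r = 0.0525/12 per month; n is counted in months.
FV = PMT × [((1+r)^n − 1)/r] = 7,745 × [(1+r)^48 − 1] / r = ¥412,677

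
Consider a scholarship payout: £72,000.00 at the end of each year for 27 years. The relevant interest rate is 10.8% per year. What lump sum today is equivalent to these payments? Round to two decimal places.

This is an ordinary annuity: 27 payments of £72,000.00 at the end of each year.
Periodic rate r = 0.108 per year.
PV = PMT × [(1 − (1+r)^−n)/r] = 72,000 × [1 − (1+r)^−27] / r = £624,851.37

£624,851.37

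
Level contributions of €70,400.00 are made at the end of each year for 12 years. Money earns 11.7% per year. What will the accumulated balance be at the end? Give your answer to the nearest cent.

€1,668,285.46

This is an ordinary annuity: 12 deposits of €70,400.00 at the end of each year.
Periodic rate r = 0.117 per year.
FV = PMT × [((1+r)^n − 1)/r] = 70,400 × [(1+r)^12 − 1] / r = €1,668,285.46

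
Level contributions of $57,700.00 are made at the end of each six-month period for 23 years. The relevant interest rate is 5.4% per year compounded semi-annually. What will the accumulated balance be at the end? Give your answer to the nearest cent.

This is an ordinary annuity: 46 deposits of $57,700.00 at the end of each six-month period.
Periodic rate r = 0.054/2 per half-year; n is counted in half-years.
FV = PMT × [((1+r)^n − 1)/r] = 57,700 × [(1+r)^46 − 1] / r = $5,141,640.08

$5,141,640.08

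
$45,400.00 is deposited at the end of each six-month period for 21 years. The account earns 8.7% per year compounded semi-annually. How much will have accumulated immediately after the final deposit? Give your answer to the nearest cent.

$5,197,256.54

This is an ordinary annuity: 42 deposits of $45,400.00 at the end of each six-month period.
Periodic rate r = 0.087/2 per half-year; n is counted in half-years.
FV = PMT × [((1+r)^n − 1)/r] = 45,400 × [(1+r)^42 − 1] / r = $5,197,256.54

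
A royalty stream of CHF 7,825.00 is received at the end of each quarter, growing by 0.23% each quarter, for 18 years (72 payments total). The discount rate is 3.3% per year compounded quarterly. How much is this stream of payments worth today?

Periodic rate r = 0.033/4 per quarter; n is counted in quarters.
Growing ordinary annuity: PV = PMT₁ × [1 − ((1+g)/(1+r))^n] / (r − g) = 7,825 × [1 − ((1+0.0023)/(1+r))^72] / (r − 0.0023) = CHF 456,327.39.

CHF 456,327.39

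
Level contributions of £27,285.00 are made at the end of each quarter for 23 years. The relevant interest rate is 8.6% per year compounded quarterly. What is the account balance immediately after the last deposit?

£7,713,810.84

This is an ordinary annuity: 92 deposits of £27,285.00 at the end of each quarter.
Periodic rate r = 0.086/4 per quarter; n is counted in quarters.
FV = PMT × [((1+r)^n − 1)/r] = 27,285 × [(1+r)^92 − 1] / r = £7,713,810.84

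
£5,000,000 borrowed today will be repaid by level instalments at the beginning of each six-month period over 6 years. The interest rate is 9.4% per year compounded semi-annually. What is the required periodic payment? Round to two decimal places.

Level annuity due; solve PV = PMT × [(1 − (1+r)^−n)/r] × (1+r) for PMT.
Periodic rate r = 0.094/2 per half-year; n is counted in half-years.
With n = 12: PMT = 5,000,000 / ([(1 − (1+r)^−n)/r] × (1+r)) = £529,725.34

£529,725.34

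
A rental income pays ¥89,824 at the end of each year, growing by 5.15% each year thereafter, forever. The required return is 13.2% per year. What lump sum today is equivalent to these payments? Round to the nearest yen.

¥1,115,826

Periodic rate r = 0.132 per year.
Growing perpetuity (Gordon): PV = PMT₁ / (r − g) = 89,824 / (r − 0.0515) = ¥1,115,826.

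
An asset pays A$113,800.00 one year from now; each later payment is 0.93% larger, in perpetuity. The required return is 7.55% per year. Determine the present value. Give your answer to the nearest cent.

Periodic rate r = 0.0755 per year.
Growing perpetuity (Gordon): PV = PMT₁ / (r − g) = 113,800 / (r − 0.0093) = A$1,719,033.23.

A$1,719,033.23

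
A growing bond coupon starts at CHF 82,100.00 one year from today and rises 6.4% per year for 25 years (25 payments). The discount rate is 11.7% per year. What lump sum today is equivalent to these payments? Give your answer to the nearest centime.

Periodic rate r = 0.117 per year.
Growing ordinary annuity: PV = PMT₁ × [1 − ((1+g)/(1+r))^n] / (r − g) = 82,100 × [1 − ((1+0.064)/(1+r))^25] / (r − 0.064) = CHF 1,089,563.86.

CHF 1,089,563.86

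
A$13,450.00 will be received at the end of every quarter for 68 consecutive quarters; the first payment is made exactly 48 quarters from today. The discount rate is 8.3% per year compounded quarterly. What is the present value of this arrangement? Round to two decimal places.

A$185,793.37

Ordinary annuity of 68 payments, first payment at period 48.
Periodic rate r = 0.083/4 per quarter; n is counted in quarters.
The ordinary-annuity PV formula values the stream one period before the first payment (period 47); discount that back 47 periods:
PV₀ = 13,450 × [1 − (1+r)^−68] / r × (1+r)^−47 = A$185,793.37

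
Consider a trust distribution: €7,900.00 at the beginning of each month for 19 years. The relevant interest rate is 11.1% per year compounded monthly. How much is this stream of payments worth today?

This is an annuity due: 228 payments of €7,900.00 at the beginning of each month.
Periodic rate r = 0.111/12 per month; n is counted in months.
PV = PMT × [(1 − (1+r)^−n)/r] × (1+r) = 7,900 × [1 − (1+r)^−228] / r × (1+r) = €756,328.92

€756,328.92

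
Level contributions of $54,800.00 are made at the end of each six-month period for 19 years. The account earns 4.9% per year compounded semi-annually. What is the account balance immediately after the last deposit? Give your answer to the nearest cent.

This is an ordinary annuity: 38 deposits of $54,800.00 at the end of each six-month period.
Periodic rate r = 0.049/2 per half-year; n is counted in half-years.
FV = PMT × [((1+r)^n − 1)/r] = 54,800 × [(1+r)^38 − 1] / r = $3,374,637.27

$3,374,637.27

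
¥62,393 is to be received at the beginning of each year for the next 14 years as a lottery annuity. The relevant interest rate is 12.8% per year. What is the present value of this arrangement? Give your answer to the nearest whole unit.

¥448,001

This is an annuity due: 14 payments of ¥62,393 at the beginning of each year.
Periodic rate r = 0.128 per year.
PV = PMT × [(1 − (1+r)^−n)/r] × (1+r) = 62,393 × [1 − (1+r)^−14] / r × (1+r) = ¥448,001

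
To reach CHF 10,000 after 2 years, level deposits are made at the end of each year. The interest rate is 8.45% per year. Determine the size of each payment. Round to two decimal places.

CHF 4,797.31

Level ordinary annuity; solve FV = PMT × [((1+r)^n − 1)/r] for PMT.
Periodic rate r = 0.0845 per year.
With n = 2: PMT = 10,000 / ([((1+r)^n − 1)/r]) = CHF 4,797.31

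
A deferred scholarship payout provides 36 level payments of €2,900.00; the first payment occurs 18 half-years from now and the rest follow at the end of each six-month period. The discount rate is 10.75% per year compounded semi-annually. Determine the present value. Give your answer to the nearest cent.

Ordinary annuity of 36 payments, first payment at period 18.
Periodic rate r = 0.1075/2 per half-year; n is counted in half-years.
The ordinary-annuity PV formula values the stream one period before the first payment (period 17); discount that back 17 periods:
PV₀ = 2,900 × [1 − (1+r)^−36] / r × (1+r)^−17 = €18,790.90

€18,790.90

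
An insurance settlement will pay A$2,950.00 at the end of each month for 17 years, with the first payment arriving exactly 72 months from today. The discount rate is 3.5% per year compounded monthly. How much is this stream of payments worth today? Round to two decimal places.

Ordinary annuity of 204 payments, first payment at period 72.
Periodic rate r = 0.035/12 per month; n is counted in months.
The ordinary-annuity PV formula values the stream one period before the first payment (period 71); discount that back 71 periods:
PV₀ = 2,950 × [1 − (1+r)^−204] / r × (1+r)^−71 = A$368,442.55

A$368,442.55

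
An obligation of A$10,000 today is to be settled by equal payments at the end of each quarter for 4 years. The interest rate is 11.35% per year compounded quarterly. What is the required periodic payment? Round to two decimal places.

A$786.25

Level ordinary annuity; solve PV = PMT × [(1 − (1+r)^−n)/r] for PMT.
Periodic rate r = 0.1135/4 per quarter; n is counted in quarters.
With n = 16: PMT = 10,000 / ([(1 − (1+r)^−n)/r]) = A$786.25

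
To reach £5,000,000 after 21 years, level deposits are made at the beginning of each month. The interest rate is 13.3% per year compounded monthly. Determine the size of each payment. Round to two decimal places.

£3,634.33

Level annuity due; solve FV = PMT × [((1+r)^n − 1)/r] × (1+r) for PMT.
Periodic rate r = 0.133/12 per month; n is counted in months.
With n = 252: PMT = 5,000,000 / ([((1+r)^n − 1)/r] × (1+r)) = £3,634.33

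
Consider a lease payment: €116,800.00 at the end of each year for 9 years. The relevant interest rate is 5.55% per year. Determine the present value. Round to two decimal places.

This is an ordinary annuity: 9 payments of €116,800.00 at the end of each year.
Periodic rate r = 0.0555 per year.
PV = PMT × [(1 − (1+r)^−n)/r] = 116,800 × [1 − (1+r)^−9] / r = €810,232.01

€810,232.01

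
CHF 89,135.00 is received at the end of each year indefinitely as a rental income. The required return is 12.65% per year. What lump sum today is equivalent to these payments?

CHF 704,624.51

Periodic rate r = 0.1265 per year.
Level perpetuity: PV = PMT / r = 89,135 / (0.1265) = CHF 704,624.51.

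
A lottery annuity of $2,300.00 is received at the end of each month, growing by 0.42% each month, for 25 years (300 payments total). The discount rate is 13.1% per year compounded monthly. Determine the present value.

$296,083.64

Periodic rate r = 0.131/12 per month; n is counted in months.
Growing ordinary annuity: PV = PMT₁ × [1 − ((1+g)/(1+r))^n] / (r − g) = 2,300 × [1 − ((1+0.0042)/(1+r))^300] / (r − 0.0042) = $296,083.64.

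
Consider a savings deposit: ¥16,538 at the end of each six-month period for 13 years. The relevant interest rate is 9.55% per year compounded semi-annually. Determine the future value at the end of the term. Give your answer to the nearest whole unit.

This is an ordinary annuity: 26 deposits of ¥16,538 at the end of each six-month period.
Periodic rate r = 0.0955/2 per half-year; n is counted in half-years.
FV = PMT × [((1+r)^n − 1)/r] = 16,538 × [(1+r)^26 − 1] / r = ¥818,341

¥818,341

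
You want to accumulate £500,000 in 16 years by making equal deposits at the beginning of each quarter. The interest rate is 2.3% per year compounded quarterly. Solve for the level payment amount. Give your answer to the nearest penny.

£6,448.08

Level annuity due; solve FV = PMT × [((1+r)^n − 1)/r] × (1+r) for PMT.
Periodic rate r = 0.023/4 per quarter; n is counted in quarters.
With n = 64: PMT = 500,000 / ([((1+r)^n − 1)/r] × (1+r)) = £6,448.08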